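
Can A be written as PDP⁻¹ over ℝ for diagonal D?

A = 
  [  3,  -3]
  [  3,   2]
No

tr(A) = 5, det(A) = 15
Characteristic polynomial: λ² - tr(A)λ + det(A) = λ² - 5λ + 15
λ² - 5λ + 15 = 0  ⇒  λ = (5 ± √((-5)² - 4·(15)))/2 = (5 ± √(-35))/2
  = (5 + i√35)/2,  (5 - i√35)/2
Eigenvalues: (5 + i√35)/2, (5 - i√35)/2  (≈ 2.5 + 2.958i, 2.5 - 2.958i)
Has complex eigenvalues (not diagonalizable over ℝ).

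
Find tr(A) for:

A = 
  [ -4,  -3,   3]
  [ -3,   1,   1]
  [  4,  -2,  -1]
-4

tr(A) = -4 + 1 + -1 = -4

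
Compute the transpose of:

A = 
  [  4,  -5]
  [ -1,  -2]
Aᵀ = 
  [  4,  -1]
  [ -5,  -2]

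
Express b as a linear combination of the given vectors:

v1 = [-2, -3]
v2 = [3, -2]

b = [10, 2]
c1 = -2, c2 = 2

b = -2·v1 + 2·v2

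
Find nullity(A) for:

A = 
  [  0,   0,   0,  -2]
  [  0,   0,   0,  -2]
nullity(A) = 3

Row reduce:
R2 → R2 - (1)·R1
REF = 
  [  0,   0,   0,  -2]
  [  0,   0,   0,   0]
Pivot columns: 4 → 1 pivot.
rank(A) = 1, so nullity(A) = 4 - 1 = 3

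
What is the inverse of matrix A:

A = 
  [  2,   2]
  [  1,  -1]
det(A) = (2)(-1) - (2)(1) = -4
For a 2×2 matrix, A⁻¹ = (1/det(A)) · [[d, -b], [-c, a]]
    = (-1/4) · [[-1, -2], [-1, 2]]

A⁻¹ = 
  [ 1/4,  1/2]
  [ 1/4, -1/2]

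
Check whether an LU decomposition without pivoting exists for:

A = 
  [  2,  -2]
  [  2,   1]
Yes.
A[1,1] = 2 ≠ 0, so Gaussian elimination proceeds without a row swap: multiplier ℓ₂₁ = (2)/(2) = 1, and U[2,2] = 1 - (1)(-2) = 3.
L = 
  [  1,   0]
  [  1,   1]
U = 
  [  2,  -2]
  [  0,   3]
Check row 2 of LU: [(1)(2), (1)(-2) + 3] = [2, 1] = row 2 of A ✓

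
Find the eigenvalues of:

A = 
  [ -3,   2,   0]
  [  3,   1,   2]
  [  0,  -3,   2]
λ = -4, 2 + i√5, 2 - i√5  (≈ -4, 2 + 2.236i, 2 - 2.236i)

Characteristic polynomial: det(λI - A) = λ³ - 7λ + 36
Testing integer divisors of the constant term: p(-4) = 0, so (λ + 4) is a factor:
p(λ) = (λ + 4)(λ² - 4λ + 9)
λ² - 4λ + 9 = 0  ⇒  λ = (4 ± √((-4)² - 4·(9)))/2 = (4 ± √(-20))/2
  = 2 + i√5,  2 - i√5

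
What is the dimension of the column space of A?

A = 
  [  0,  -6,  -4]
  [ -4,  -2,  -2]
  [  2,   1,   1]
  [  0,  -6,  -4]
dim(Col(A)) = 2

Row reduce:
Swap R1 ↔ R2
R3 → R3 + (1/2)·R1
R4 → R4 - (1)·R2
REF = 
  [ -4,  -2,  -2]
  [  0,  -6,  -4]
  [  0,   0,   0]
  [  0,   0,   0]
Pivot columns: 1, 2 → 2 pivots.
dim(Col(A)) = number of pivot columns = 2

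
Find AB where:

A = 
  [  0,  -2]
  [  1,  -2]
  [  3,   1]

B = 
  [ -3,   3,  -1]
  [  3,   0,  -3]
A is 3×2 and B is 2×3, so AB is 3×3. Each entry is (row of A)·(column of B):
AB[1,1] = (0)(-3) + (-2)(3) = -6
AB[1,2] = (0)(3) + (-2)(0) = 0
AB[1,3] = (0)(-1) + (-2)(-3) = 6
AB[2,1] = (1)(-3) + (-2)(3) = -9
AB[2,2] = (1)(3) + (-2)(0) = 3
AB[2,3] = (1)(-1) + (-2)(-3) = 5
AB[3,1] = (3)(-3) + (1)(3) = -6
AB[3,2] = (3)(3) + (1)(0) = 9
AB[3,3] = (3)(-1) + (1)(-3) = -6

AB = 
  [ -6,   0,   6]
  [ -9,   3,   5]
  [ -6,   9,  -6]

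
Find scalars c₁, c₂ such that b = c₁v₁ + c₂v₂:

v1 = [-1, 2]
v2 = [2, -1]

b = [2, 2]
c1 = 2, c2 = 2

b = 2·v1 + 2·v2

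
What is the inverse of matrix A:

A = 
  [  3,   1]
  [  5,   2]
det(A) = (3)(2) - (1)(5) = 1
For a 2×2 matrix, A⁻¹ = (1/det(A)) · [[d, -b], [-c, a]]
    = (1) · [[2, -1], [-5, 3]]

A⁻¹ = 
  [  2,  -1]
  [ -5,   3]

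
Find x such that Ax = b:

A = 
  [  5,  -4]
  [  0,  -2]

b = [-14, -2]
Row reduce the augmented matrix [A|b]:
(already in echelon form)
REF = 
  [  5,  -4, -14]
  [  0,  -2,  -2]

Back-substitution:
x₂ = (-2) / (-2) = 1
x₁ = (-14 - (-4)(1)) / 5 = -2

x = [-2, 1]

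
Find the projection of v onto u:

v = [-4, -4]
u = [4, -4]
proj_u(v) = [0, 0]

v·u = (-4)(4) + (-4)(-4) = 0
u·u = (4)² + (-4)² = 32
proj_u(v) = (v·u / u·u) × u = (0/32) × u = (0) × u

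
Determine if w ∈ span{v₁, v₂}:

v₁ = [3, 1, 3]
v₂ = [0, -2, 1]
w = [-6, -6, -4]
Yes

Form the augmented matrix and row-reduce:
[v₁|v₂|w] = 
  [  3,   0,  -6]
  [  1,  -2,  -6]
  [  3,   1,  -4]
R2 → R2 - (1/3)·R1
R3 → R3 - (1)·R1
R3 → R3 + (1/2)·R2
REF = 
  [  3,   0,  -6]
  [  0,  -2,  -4]
  [  0,   0,   0]

No row of the form [0 0 | nonzero], so the system is consistent. Back-substitution gives c₁ = -2, c₂ = 2: w = (-2)·v₁ + (2)·v₂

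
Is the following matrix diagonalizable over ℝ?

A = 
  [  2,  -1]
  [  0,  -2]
Yes

tr(A) = 0, det(A) = -4
Characteristic polynomial: λ² - tr(A)λ + det(A) = λ² - 4
λ² - 4 = (λ + 2)(λ - 2)
Eigenvalues: 2, -2
λ=-2: alg. mult. = 1, geom. mult. = 2 - rank(A - (-2)I) = 2 - 1 = 1
λ=2: alg. mult. = 1, geom. mult. = 2 - rank(A - (2)I) = 2 - 1 = 1
Sum of geometric multiplicities equals n, so A has n independent eigenvectors.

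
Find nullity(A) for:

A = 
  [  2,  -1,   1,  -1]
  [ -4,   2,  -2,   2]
nullity(A) = 3

Row reduce:
R2 → R2 + (2)·R1
REF = 
  [  2,  -1,   1,  -1]
  [  0,   0,   0,   0]
Pivot columns: 1 → 1 pivot.
rank(A) = 1, so nullity(A) = 4 - 1 = 3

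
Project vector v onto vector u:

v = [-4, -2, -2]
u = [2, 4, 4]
v·u = (-4)(2) + (-2)(4) + (-2)(4) = -24
u·u = (2)² + (4)² + (4)² = 36
proj_u(v) = (v·u / u·u) × u = (-24/36) × u = (-2/3) × u

proj_u(v) = [-4/3, -8/3, -8/3]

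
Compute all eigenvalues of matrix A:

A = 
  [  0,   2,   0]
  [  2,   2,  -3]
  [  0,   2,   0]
λ = 0, 1 + i, 1 - i  (≈ 0, 1 + 1i, 1 - 1i)

Characteristic polynomial: det(λI - A) = λ³ - 2λ² + 2λ
The constant term is 0, so λ = 0 is a root: p(λ) = λ(λ² - 2λ + 2)
λ² - 2λ + 2 = 0  ⇒  λ = (2 ± √((-2)² - 4·(2)))/2 = (2 ± √(-4))/2
  = 1 + i,  1 - i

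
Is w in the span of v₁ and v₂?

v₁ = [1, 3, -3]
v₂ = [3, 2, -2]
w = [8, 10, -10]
Yes

Form the augmented matrix and row-reduce:
[v₁|v₂|w] = 
  [  1,   3,   8]
  [  3,   2,  10]
  [ -3,  -2, -10]
R2 → R2 - (3)·R1
R3 → R3 + (3)·R1
R3 → R3 + (1)·R2
REF = 
  [  1,   3,   8]
  [  0,  -7, -14]
  [  0,   0,   0]

No row of the form [0 0 | nonzero], so the system is consistent. Back-substitution gives c₁ = 2, c₂ = 2: w = (2)·v₁ + (2)·v₂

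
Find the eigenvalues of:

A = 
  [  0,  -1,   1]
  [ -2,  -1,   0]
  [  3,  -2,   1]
λ = -1, (1 + √21)/2, (1 - √21)/2  (≈ -1, 2.791, -1.791)

Characteristic polynomial: det(λI - A) = λ³ - 6λ - 5
Testing integer divisors of the constant term: p(-1) = 0, so (λ + 1) is a factor:
p(λ) = (λ + 1)(λ² - λ - 5)
λ² - λ - 5 = 0  ⇒  λ = (1 ± √((-1)² - 4·(-5)))/2 = (1 ± √(21))/2
  = (1 + √21)/2,  (1 - √21)/2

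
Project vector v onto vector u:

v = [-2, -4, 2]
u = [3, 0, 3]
proj_u(v) = [0, 0, 0]

v·u = (-2)(3) + (-4)(0) + (2)(3) = 0
u·u = (3)² + (0)² + (3)² = 18
proj_u(v) = (v·u / u·u) × u = (0/18) × u = (0) × u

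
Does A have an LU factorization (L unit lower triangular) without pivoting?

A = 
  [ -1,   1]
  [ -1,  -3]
Yes.
A[1,1] = -1 ≠ 0, so Gaussian elimination proceeds without a row swap: multiplier ℓ₂₁ = (-1)/(-1) = 1, and U[2,2] = -3 - (1)(1) = -4.
L = 
  [  1,   0]
  [  1,   1]
U = 
  [ -1,   1]
  [  0,  -4]
Check row 2 of LU: [(1)(-1), (1)(1) + (-4)] = [-1, -3] = row 2 of A ✓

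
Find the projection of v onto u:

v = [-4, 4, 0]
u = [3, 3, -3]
v·u = (-4)(3) + (4)(3) + (0)(-3) = 0
u·u = (3)² + (3)² + (-3)² = 27
proj_u(v) = (v·u / u·u) × u = (0/27) × u = (0) × u

proj_u(v) = [0, 0, 0]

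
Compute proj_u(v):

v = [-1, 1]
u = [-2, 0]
v·u = (-1)(-2) + (1)(0) = 2
u·u = (-2)² + (0)² = 4
proj_u(v) = (v·u / u·u) × u = (2/4) × u = (1/2) × u

proj_u(v) = [-1, 0]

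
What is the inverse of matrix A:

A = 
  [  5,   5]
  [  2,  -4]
det(A) = (5)(-4) - (5)(2) = -30
For a 2×2 matrix, A⁻¹ = (1/det(A)) · [[d, -b], [-c, a]]
    = (-1/30) · [[-4, -5], [-2, 5]]

A⁻¹ = 
  [2/15,  1/6]
  [1/15, -1/6]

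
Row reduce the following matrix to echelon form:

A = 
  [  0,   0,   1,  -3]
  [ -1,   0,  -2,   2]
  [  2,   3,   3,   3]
Row operations:
Swap R1 ↔ R2
R3 → R3 + (2)·R1
Swap R2 ↔ R3

Resulting echelon form:
REF = 
  [ -1,   0,  -2,   2]
  [  0,   3,  -1,   7]
  [  0,   0,   1,  -3]

Rank = 3 (number of non-zero pivot rows).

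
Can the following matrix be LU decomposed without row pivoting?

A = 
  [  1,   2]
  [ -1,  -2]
Yes.
A[1,1] = 1 ≠ 0, so Gaussian elimination proceeds without a row swap: multiplier ℓ₂₁ = (-1)/(1) = -1, and U[2,2] = -2 - (-1)(2) = 0.
L = 
  [  1,   0]
  [ -1,   1]
U = 
  [  1,   2]
  [  0,   0]
Check row 2 of LU: [(-1)(1), (-1)(2) + 0] = [-1, -2] = row 2 of A ✓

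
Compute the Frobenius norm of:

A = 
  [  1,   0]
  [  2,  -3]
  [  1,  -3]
||A||_F = 4.899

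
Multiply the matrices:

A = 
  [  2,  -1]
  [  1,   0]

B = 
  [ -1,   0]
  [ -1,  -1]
AB = 
  [ -1,   1]
  [ -1,   0]

A is 2×2 and B is 2×2, so AB is 2×2. Each entry is (row of A)·(column of B):
AB[1,1] = (2)(-1) + (-1)(-1) = -1
AB[1,2] = (2)(0) + (-1)(-1) = 1
AB[2,1] = (1)(-1) + (0)(-1) = -1
AB[2,2] = (1)(0) + (0)(-1) = 0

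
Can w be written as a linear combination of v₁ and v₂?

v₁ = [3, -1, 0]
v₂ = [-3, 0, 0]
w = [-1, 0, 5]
No

Form the augmented matrix and row-reduce:
[v₁|v₂|w] = 
  [  3,  -3,  -1]
  [ -1,   0,   0]
  [  0,   0,   5]
R2 → R2 + (1/3)·R1
REF = 
  [   3,   -3,   -1]
  [   0,   -1, -1/3]
  [   0,    0,    5]

Row 3 reads [0 0 | 5], i.e. 0 = 5, so the system is inconsistent and w ∉ span{v₁, v₂}.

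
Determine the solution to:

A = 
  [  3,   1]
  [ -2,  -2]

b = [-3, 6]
Row reduce the augmented matrix [A|b]:
R2 → R2 + (2/3)·R1
REF = 
  [   3,    1,   -3]
  [   0, -4/3,    4]

Back-substitution:
x₂ = 4 / (-4/3) = -3
x₁ = (-3 - (1)(-3)) / 3 = 0

x = [0, -3]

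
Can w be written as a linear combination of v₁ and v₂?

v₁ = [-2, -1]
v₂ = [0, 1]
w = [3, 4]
Yes

Form the augmented matrix and row-reduce:
[v₁|v₂|w] = 
  [ -2,   0,   3]
  [ -1,   1,   4]
R2 → R2 - (1/2)·R1
REF = 
  [ -2,   0,   3]
  [  0,   1, 5/2]

No row of the form [0 0 | nonzero], so the system is consistent. Back-substitution gives c₁ = -3/2, c₂ = 5/2: w = (-3/2)·v₁ + (5/2)·v₂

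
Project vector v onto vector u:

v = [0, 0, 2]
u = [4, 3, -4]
proj_u(v) = [-32/41, -24/41, 32/41]

v·u = (0)(4) + (0)(3) + (2)(-4) = -8
u·u = (4)² + (3)² + (-4)² = 41
proj_u(v) = (v·u / u·u) × u = (-8/41) × u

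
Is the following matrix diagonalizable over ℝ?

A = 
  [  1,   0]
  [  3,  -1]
Yes

tr(A) = 0, det(A) = -1
Characteristic polynomial: λ² - tr(A)λ + det(A) = λ² - 1
λ² - 1 = (λ + 1)(λ - 1)
Eigenvalues: 1, -1
λ=-1: alg. mult. = 1, geom. mult. = 2 - rank(A - (-1)I) = 2 - 1 = 1
λ=1: alg. mult. = 1, geom. mult. = 2 - rank(A - (1)I) = 2 - 1 = 1
Sum of geometric multiplicities equals n, so A has n independent eigenvectors.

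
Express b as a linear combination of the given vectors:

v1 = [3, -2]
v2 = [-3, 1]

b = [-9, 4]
c1 = -1, c2 = 2

b = -1·v1 + 2·v2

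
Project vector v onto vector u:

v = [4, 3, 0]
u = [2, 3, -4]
v·u = (4)(2) + (3)(3) + (0)(-4) = 17
u·u = (2)² + (3)² + (-4)² = 29
proj_u(v) = (v·u / u·u) × u = (17/29) × u

proj_u(v) = [34/29, 51/29, -68/29]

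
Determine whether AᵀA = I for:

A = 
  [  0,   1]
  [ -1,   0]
Yes

AᵀA = 
  [  1,   0]
  [  0,   1]
= I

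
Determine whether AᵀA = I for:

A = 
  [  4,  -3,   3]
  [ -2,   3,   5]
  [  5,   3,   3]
No

AᵀA = 
  [ 45,  -3,  17]
  [ -3,  27,  15]
  [ 17,  15,  43]
≠ I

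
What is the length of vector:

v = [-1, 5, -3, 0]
5.916

||v||₂ = √((-1)² + (5)² + (-3)² + (0)²) = √35 = 5.916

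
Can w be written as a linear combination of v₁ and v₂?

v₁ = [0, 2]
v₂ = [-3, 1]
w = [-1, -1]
Yes

Form the augmented matrix and row-reduce:
[v₁|v₂|w] = 
  [  0,  -3,  -1]
  [  2,   1,  -1]
Swap R1 ↔ R2
REF = 
  [  2,   1,  -1]
  [  0,  -3,  -1]

No row of the form [0 0 | nonzero], so the system is consistent. Back-substitution gives c₁ = -2/3, c₂ = 1/3: w = (-2/3)·v₁ + (1/3)·v₂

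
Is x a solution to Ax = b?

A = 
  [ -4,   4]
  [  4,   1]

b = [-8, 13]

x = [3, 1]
Yes

Ax = [-8, 13] = b ✓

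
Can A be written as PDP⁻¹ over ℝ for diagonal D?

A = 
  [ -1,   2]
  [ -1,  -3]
No

tr(A) = -4, det(A) = 5
Characteristic polynomial: λ² - tr(A)λ + det(A) = λ² + 4λ + 5
λ² + 4λ + 5 = 0  ⇒  λ = (-4 ± √((4)² - 4·(5)))/2 = (-4 ± √(-4))/2
  = -2 + i,  -2 - i
Eigenvalues: -2 + i, -2 - i  (≈ -2 + 1i, -2 - 1i)
Has complex eigenvalues (not diagonalizable over ℝ).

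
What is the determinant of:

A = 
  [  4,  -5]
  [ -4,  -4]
-36

For a 2×2 matrix, det = ad - bc = (4)(-4) - (-5)(-4) = -36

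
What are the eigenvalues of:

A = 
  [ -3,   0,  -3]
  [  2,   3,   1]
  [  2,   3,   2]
Characteristic polynomial: det(λI - A) = λ³ - 2λ² - 6λ + 9
Testing integer divisors of the constant term: p(3) = 0, so (λ - 3) is a factor:
p(λ) = (λ - 3)(λ² + λ - 3)
λ² + λ - 3 = 0  ⇒  λ = (-1 ± √((1)² - 4·(-3)))/2 = (-1 ± √(13))/2
  = (-1 + √13)/2,  (-1 - √13)/2

λ = 3, (-1 + √13)/2, (-1 - √13)/2  (≈ 3, 1.303, -2.303)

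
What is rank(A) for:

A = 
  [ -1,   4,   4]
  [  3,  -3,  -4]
Row reduce:
R2 → R2 + (3)·R1
REF = 
  [ -1,   4,   4]
  [  0,   9,   8]
Pivot columns: 1, 2 → 2 pivots.

rank(A) = 2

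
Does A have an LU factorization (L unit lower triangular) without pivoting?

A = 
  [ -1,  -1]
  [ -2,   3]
Yes.
A[1,1] = -1 ≠ 0, so Gaussian elimination proceeds without a row swap: multiplier ℓ₂₁ = (-2)/(-1) = 2, and U[2,2] = 3 - (2)(-1) = 5.
L = 
  [  1,   0]
  [  2,   1]
U = 
  [ -1,  -1]
  [  0,   5]
Check row 2 of LU: [(2)(-1), (2)(-1) + 5] = [-2, 3] = row 2 of A ✓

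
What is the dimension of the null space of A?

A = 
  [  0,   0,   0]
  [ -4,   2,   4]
nullity(A) = 2

Row reduce:
Swap R1 ↔ R2
REF = 
  [ -4,   2,   4]
  [  0,   0,   0]
Pivot columns: 1 → 1 pivot.
rank(A) = 1, so nullity(A) = 3 - 1 = 2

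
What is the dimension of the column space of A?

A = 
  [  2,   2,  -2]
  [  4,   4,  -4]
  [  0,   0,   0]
Row reduce:
R2 → R2 - (2)·R1
REF = 
  [  2,   2,  -2]
  [  0,   0,   0]
  [  0,   0,   0]
Pivot columns: 1 → 1 pivot.
dim(Col(A)) = number of pivot columns = 1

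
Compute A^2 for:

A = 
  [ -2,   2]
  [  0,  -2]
A² = A·A:
A²[1,1] = (-2)(-2) + (2)(0) = 4
A²[1,2] = (-2)(2) + (2)(-2) = -8
A²[2,1] = (0)(-2) + (-2)(0) = 0
A²[2,2] = (0)(2) + (-2)(-2) = 4
A² = 
  [  4,  -8]
  [  0,   4]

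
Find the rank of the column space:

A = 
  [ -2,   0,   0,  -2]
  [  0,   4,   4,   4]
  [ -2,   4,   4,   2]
dim(Col(A)) = 2

Row reduce:
R3 → R3 - (1)·R1
R3 → R3 - (1)·R2
REF = 
  [ -2,   0,   0,  -2]
  [  0,   4,   4,   4]
  [  0,   0,   0,   0]
Pivot columns: 1, 2 → 2 pivots.
dim(Col(A)) = number of pivot columns = 2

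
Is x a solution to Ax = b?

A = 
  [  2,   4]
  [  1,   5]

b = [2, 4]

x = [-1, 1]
Yes

Ax = [2, 4] = b ✓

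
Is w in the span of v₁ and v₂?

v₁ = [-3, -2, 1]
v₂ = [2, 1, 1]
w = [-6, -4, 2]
Yes

Form the augmented matrix and row-reduce:
[v₁|v₂|w] = 
  [ -3,   2,  -6]
  [ -2,   1,  -4]
  [  1,   1,   2]
R2 → R2 - (2/3)·R1
R3 → R3 + (1/3)·R1
R3 → R3 + (5)·R2
REF = 
  [  -3,    2,   -6]
  [   0, -1/3,    0]
  [   0,    0,    0]

No row of the form [0 0 | nonzero], so the system is consistent. Back-substitution gives c₁ = 2, c₂ = 0: w = (2)·v₁ + (0)·v₂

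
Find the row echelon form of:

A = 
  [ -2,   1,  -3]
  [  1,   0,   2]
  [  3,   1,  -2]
Row operations:
R2 → R2 + (1/2)·R1
R3 → R3 + (3/2)·R1
R3 → R3 - (5)·R2

Resulting echelon form:
REF = 
  [ -2,   1,  -3]
  [  0, 1/2, 1/2]
  [  0,   0,  -9]

Rank = 3 (number of non-zero pivot rows).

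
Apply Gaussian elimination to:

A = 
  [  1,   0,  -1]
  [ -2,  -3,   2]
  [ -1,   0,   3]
Row operations:
R2 → R2 + (2)·R1
R3 → R3 + (1)·R1

Resulting echelon form:
REF = 
  [  1,   0,  -1]
  [  0,  -3,   0]
  [  0,   0,   2]

Rank = 3 (number of non-zero pivot rows).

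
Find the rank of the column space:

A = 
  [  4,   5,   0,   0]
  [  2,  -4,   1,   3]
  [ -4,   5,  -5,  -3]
Row reduce:
R2 → R2 - (1/2)·R1
R3 → R3 + (1)·R1
R3 → R3 + (20/13)·R2
REF = 
  [     4,      5,      0,      0]
  [     0,  -13/2,      1,      3]
  [     0,      0, -45/13,  21/13]
Pivot columns: 1, 2, 3 → 3 pivots.
dim(Col(A)) = number of pivot columns = 3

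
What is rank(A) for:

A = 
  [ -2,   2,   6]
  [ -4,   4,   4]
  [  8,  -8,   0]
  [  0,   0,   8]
rank(A) = 2

Row reduce:
R2 → R2 - (2)·R1
R3 → R3 + (4)·R1
R3 → R3 + (3)·R2
R4 → R4 + (1)·R2
REF = 
  [ -2,   2,   6]
  [  0,   0,  -8]
  [  0,   0,   0]
  [  0,   0,   0]
Pivot columns: 1, 3 → 2 pivots.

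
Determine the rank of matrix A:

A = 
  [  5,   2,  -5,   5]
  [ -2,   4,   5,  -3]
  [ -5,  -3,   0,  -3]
Row reduce:
R2 → R2 + (2/5)·R1
R3 → R3 + (1)·R1
R3 → R3 + (5/24)·R2
REF = 
  [    5,     2,    -5,     5]
  [    0,  24/5,     3,    -1]
  [    0,     0, -35/8, 43/24]
Pivot columns: 1, 2, 3 → 3 pivots.

rank(A) = 3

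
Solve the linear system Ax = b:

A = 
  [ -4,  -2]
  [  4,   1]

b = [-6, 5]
Row reduce the augmented matrix [A|b]:
R2 → R2 + (1)·R1
REF = 
  [ -4,  -2,  -6]
  [  0,  -1,  -1]

Back-substitution:
x₂ = (-1) / (-1) = 1
x₁ = (-6 - (-2)(1)) / (-4) = 1

x = [1, 1]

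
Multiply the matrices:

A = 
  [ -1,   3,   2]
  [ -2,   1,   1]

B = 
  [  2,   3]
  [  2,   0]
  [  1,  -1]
AB = 
  [  6,  -5]
  [ -1,  -7]

A is 2×3 and B is 3×2, so AB is 2×2. Each entry is (row of A)·(column of B):
AB[1,1] = (-1)(2) + (3)(2) + (2)(1) = 6
AB[1,2] = (-1)(3) + (3)(0) + (2)(-1) = -5
AB[2,1] = (-2)(2) + (1)(2) + (1)(1) = -1
AB[2,2] = (-2)(3) + (1)(0) + (1)(-1) = -7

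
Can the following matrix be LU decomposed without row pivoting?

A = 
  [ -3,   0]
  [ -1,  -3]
Yes.
A[1,1] = -3 ≠ 0, so Gaussian elimination proceeds without a row swap: multiplier ℓ₂₁ = (-1)/(-3) = 1/3, and U[2,2] = -3 - (1/3)(0) = -3.
L = 
  [  1,   0]
  [1/3,   1]
U = 
  [ -3,   0]
  [  0,  -3]
Check row 2 of LU: [(1/3)(-3), (1/3)(0) + (-3)] = [-1, -3] = row 2 of A ✓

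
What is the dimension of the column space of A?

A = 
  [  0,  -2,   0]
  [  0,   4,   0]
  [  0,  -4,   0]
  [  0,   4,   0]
dim(Col(A)) = 1

Row reduce:
R2 → R2 + (2)·R1
R3 → R3 - (2)·R1
R4 → R4 + (2)·R1
REF = 
  [  0,  -2,   0]
  [  0,   0,   0]
  [  0,   0,   0]
  [  0,   0,   0]
Pivot columns: 2 → 1 pivot.
dim(Col(A)) = number of pivot columns = 1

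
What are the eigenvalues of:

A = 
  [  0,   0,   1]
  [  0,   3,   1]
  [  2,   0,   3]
Characteristic polynomial: det(λI - A) = λ³ - 6λ² + 7λ + 6
Testing integer divisors of the constant term: p(3) = 0, so (λ - 3) is a factor:
p(λ) = (λ - 3)(λ² - 3λ - 2)
λ² - 3λ - 2 = 0  ⇒  λ = (3 ± √((-3)² - 4·(-2)))/2 = (3 ± √(17))/2
  = (3 + √17)/2,  (3 - √17)/2

λ = 3, (3 + √17)/2, (3 - √17)/2  (≈ 3, 3.562, -0.5616)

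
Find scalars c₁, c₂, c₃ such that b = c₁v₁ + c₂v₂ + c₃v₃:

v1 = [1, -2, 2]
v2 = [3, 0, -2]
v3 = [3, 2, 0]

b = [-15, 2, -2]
c1 = -3, c2 = -2, c3 = -2

b = -3·v1 + -2·v2 + -2·v3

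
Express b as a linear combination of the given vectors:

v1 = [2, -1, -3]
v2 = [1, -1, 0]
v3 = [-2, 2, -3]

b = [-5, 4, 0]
c1 = -1, c2 = -1, c3 = 1

b = -1·v1 + -1·v2 + 1·v3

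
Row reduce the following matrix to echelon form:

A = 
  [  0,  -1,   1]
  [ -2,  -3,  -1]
Row operations:
Swap R1 ↔ R2

Resulting echelon form:
REF = 
  [ -2,  -3,  -1]
  [  0,  -1,   1]

Rank = 2 (number of non-zero pivot rows).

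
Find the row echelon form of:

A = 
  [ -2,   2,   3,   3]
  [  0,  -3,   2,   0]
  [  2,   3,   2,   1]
Row operations:
R3 → R3 + (1)·R1
R3 → R3 + (5/3)·R2

Resulting echelon form:
REF = 
  [  -2,    2,    3,    3]
  [   0,   -3,    2,    0]
  [   0,    0, 25/3,    4]

Rank = 3 (number of non-zero pivot rows).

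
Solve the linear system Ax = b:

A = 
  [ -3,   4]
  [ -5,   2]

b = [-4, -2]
x = [0, -1]

Row reduce the augmented matrix [A|b]:
R2 → R2 - (5/3)·R1
REF = 
  [   -3,     4,    -4]
  [    0, -14/3,  14/3]

Back-substitution:
x₂ = (14/3) / (-14/3) = -1
x₁ = (-4 - (4)(-1)) / (-3) = 0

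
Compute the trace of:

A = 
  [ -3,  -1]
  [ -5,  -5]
-8

tr(A) = -3 + -5 = -8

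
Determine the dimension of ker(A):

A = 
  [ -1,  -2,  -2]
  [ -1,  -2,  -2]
nullity(A) = 2

Row reduce:
R2 → R2 - (1)·R1
REF = 
  [ -1,  -2,  -2]
  [  0,   0,   0]
Pivot columns: 1 → 1 pivot.
rank(A) = 1, so nullity(A) = 3 - 1 = 2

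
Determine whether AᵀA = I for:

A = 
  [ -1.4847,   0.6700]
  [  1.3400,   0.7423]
No

AᵀA = 
  [  3.9999,  -0.0001]
  [ -0.0001,   0.9999]
≠ I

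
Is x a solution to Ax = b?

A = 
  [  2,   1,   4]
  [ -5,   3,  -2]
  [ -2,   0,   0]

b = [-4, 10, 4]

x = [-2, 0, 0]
Yes

Ax = [-4, 10, 4] = b ✓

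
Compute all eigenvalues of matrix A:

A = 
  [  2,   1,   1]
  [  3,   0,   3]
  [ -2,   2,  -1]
Characteristic polynomial: det(λI - A) = λ³ - λ² - 9λ + 9
Testing integer divisors of the constant term: p(1) = 0, so (λ - 1) is a factor:
p(λ) = (λ - 1)(λ² - 9)
λ² - 9 = (λ + 3)(λ - 3)

λ = 1, 3, -3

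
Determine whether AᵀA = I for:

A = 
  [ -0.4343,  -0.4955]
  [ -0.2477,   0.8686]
No

AᵀA = 
  [  0.2500,   0]
  [  0,   1]
≠ I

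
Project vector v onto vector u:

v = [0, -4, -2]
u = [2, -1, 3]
proj_u(v) = [-2/7, 1/7, -3/7]

v·u = (0)(2) + (-4)(-1) + (-2)(3) = -2
u·u = (2)² + (-1)² + (3)² = 14
proj_u(v) = (v·u / u·u) × u = (-2/14) × u = (-1/7) × u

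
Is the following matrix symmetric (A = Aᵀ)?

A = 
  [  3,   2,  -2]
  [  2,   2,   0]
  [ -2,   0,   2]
Yes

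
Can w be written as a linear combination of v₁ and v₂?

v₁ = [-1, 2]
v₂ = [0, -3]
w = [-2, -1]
Yes

Form the augmented matrix and row-reduce:
[v₁|v₂|w] = 
  [ -1,   0,  -2]
  [  2,  -3,  -1]
R2 → R2 + (2)·R1
REF = 
  [ -1,   0,  -2]
  [  0,  -3,  -5]

No row of the form [0 0 | nonzero], so the system is consistent. Back-substitution gives c₁ = 2, c₂ = 5/3: w = (2)·v₁ + (5/3)·v₂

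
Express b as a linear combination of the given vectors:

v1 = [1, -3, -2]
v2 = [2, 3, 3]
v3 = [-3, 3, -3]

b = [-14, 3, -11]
c1 = -2, c2 = -3, c3 = 2

b = -2·v1 + -3·v2 + 2·v3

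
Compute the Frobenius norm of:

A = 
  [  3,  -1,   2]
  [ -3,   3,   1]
||A||_F = 5.745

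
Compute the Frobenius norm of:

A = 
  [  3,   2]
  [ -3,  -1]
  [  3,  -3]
||A||_F = 6.403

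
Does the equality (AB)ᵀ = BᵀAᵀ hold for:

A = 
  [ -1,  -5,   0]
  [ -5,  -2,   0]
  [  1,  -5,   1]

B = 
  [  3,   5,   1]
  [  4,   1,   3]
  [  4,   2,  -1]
Yes

(AB)ᵀ = 
  [-23, -23, -13]
  [-10, -27,   2]
  [-16, -11, -15]

BᵀAᵀ = 
  [-23, -23, -13]
  [-10, -27,   2]
  [-16, -11, -15]

Both sides are equal — this is the standard identity (AB)ᵀ = BᵀAᵀ, which holds for all A, B.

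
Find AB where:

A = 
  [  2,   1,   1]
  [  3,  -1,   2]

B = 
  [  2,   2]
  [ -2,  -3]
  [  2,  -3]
AB = 
  [  4,  -2]
  [ 12,   3]

A is 2×3 and B is 3×2, so AB is 2×2. Each entry is (row of A)·(column of B):
AB[1,1] = (2)(2) + (1)(-2) + (1)(2) = 4
AB[1,2] = (2)(2) + (1)(-3) + (1)(-3) = -2
AB[2,1] = (3)(2) + (-1)(-2) + (2)(2) = 12
AB[2,2] = (3)(2) + (-1)(-3) + (2)(-3) = 3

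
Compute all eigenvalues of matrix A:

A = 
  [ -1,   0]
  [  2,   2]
tr(A) = 1, det(A) = -2
Characteristic polynomial: λ² - tr(A)λ + det(A) = λ² - λ - 2
λ² - λ - 2 = (λ + 1)(λ - 2)

λ = 2, -1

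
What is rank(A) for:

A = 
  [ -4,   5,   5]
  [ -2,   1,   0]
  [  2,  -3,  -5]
rank(A) = 3

Row reduce:
R2 → R2 - (1/2)·R1
R3 → R3 + (1/2)·R1
R3 → R3 - (1/3)·R2
REF = 
  [  -4,    5,    5]
  [   0, -3/2, -5/2]
  [   0,    0, -5/3]
Pivot columns: 1, 2, 3 → 3 pivots.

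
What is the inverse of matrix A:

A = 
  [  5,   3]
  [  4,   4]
det(A) = (5)(4) - (3)(4) = 8
For a 2×2 matrix, A⁻¹ = (1/det(A)) · [[d, -b], [-c, a]]
    = (1/8) · [[4, -3], [-4, 5]]

A⁻¹ = 
  [ 1/2, -3/8]
  [-1/2,  5/8]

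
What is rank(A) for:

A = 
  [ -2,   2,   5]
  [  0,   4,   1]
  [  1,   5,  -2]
Row reduce:
R3 → R3 + (1/2)·R1
R3 → R3 - (3/2)·R2
REF = 
  [ -2,   2,   5]
  [  0,   4,   1]
  [  0,   0,  -1]
Pivot columns: 1, 2, 3 → 3 pivots.

rank(A) = 3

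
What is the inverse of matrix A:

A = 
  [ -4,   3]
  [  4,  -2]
det(A) = (-4)(-2) - (3)(4) = -4
For a 2×2 matrix, A⁻¹ = (1/det(A)) · [[d, -b], [-c, a]]
    = (-1/4) · [[-2, -3], [-4, -4]]

A⁻¹ = 
  [1/2, 3/4]
  [  1,   1]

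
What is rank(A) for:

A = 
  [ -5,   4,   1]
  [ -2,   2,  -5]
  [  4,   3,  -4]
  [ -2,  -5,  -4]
Row reduce:
R2 → R2 - (2/5)·R1
R3 → R3 + (4/5)·R1
R4 → R4 - (2/5)·R1
R3 → R3 - (31/2)·R2
R4 → R4 + (33/2)·R2
R4 → R4 + (187/161)·R3
REF = 
  [   -5,     4,     1]
  [    0,   2/5, -27/5]
  [    0,     0, 161/2]
  [    0,     0,     0]
Pivot columns: 1, 2, 3 → 3 pivots.

rank(A) = 3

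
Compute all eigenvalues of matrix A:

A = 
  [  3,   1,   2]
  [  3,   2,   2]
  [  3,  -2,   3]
λ = 3, (5 + √21)/2, (5 - √21)/2  (≈ 3, 4.791, 0.2087)

Characteristic polynomial: det(λI - A) = λ³ - 8λ² + 16λ - 3
Testing integer divisors of the constant term: p(3) = 0, so (λ - 3) is a factor:
p(λ) = (λ - 3)(λ² - 5λ + 1)
λ² - 5λ + 1 = 0  ⇒  λ = (5 ± √((-5)² - 4·(1)))/2 = (5 ± √(21))/2
  = (5 + √21)/2,  (5 - √21)/2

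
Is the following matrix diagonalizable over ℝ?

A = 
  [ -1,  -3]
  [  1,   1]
No

tr(A) = 0, det(A) = 2
Characteristic polynomial: λ² - tr(A)λ + det(A) = λ² + 2
λ² + 2 = 0  ⇒  λ = (0 ± √((0)² - 4·(2)))/2 = (0 ± √(-8))/2
  = i√2,  -i√2
Eigenvalues: i√2, -i√2  (≈ 0 + 1.414i, 0 - 1.414i)
Has complex eigenvalues (not diagonalizable over ℝ).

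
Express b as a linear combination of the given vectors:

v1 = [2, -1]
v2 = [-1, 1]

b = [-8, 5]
c1 = -3, c2 = 2

b = -3·v1 + 2·v2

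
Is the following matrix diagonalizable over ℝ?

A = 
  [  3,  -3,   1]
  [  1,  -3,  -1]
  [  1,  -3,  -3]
Yes

Characteristic polynomial: det(λI - A) = λ³ + 3λ² - 10λ - 12
Testing integer divisors of the constant term: p(-1) = 0, so (λ + 1) is a factor:
p(λ) = (λ + 1)(λ² + 2λ - 12)
λ² + 2λ - 12 = 0  ⇒  λ = (-2 ± √((2)² - 4·(-12)))/2 = (-2 ± √(52))/2
  = -1 + √13,  -1 - √13
Eigenvalues: -1, -1 + √13, -1 - √13  (≈ -1, 2.606, -4.606)
The two irrational eigenvalues are distinct (simple), so each has alg. mult. = geom. mult. = 1.
λ=-1: alg. mult. = 1, geom. mult. = 3 - rank(A - (-1)I) = 3 - 2 = 1
Sum of geometric multiplicities equals n, so A has n independent eigenvectors.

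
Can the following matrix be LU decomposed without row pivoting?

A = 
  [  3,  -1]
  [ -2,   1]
Yes.
A[1,1] = 3 ≠ 0, so Gaussian elimination proceeds without a row swap: multiplier ℓ₂₁ = (-2)/(3) = -2/3, and U[2,2] = 1 - (-2/3)(-1) = 1/3.
L = 
  [   1,    0]
  [-2/3,    1]
U = 
  [  3,  -1]
  [  0, 1/3]
Check row 2 of LU: [(-2/3)(3), (-2/3)(-1) + (1/3)] = [-2, 1] = row 2 of A ✓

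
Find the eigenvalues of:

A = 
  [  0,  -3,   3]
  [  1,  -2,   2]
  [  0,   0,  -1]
λ = -1, -1 + i√2, -1 - i√2  (≈ -1, -1 + 1.414i, -1 - 1.414i)

Characteristic polynomial: det(λI - A) = λ³ + 3λ² + 5λ + 3
Testing integer divisors of the constant term: p(-1) = 0, so (λ + 1) is a factor:
p(λ) = (λ + 1)(λ² + 2λ + 3)
λ² + 2λ + 3 = 0  ⇒  λ = (-2 ± √((2)² - 4·(3)))/2 = (-2 ± √(-8))/2
  = -1 + i√2,  -1 - i√2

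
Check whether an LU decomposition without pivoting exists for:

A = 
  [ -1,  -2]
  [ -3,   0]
Yes.
A[1,1] = -1 ≠ 0, so Gaussian elimination proceeds without a row swap: multiplier ℓ₂₁ = (-3)/(-1) = 3, and U[2,2] = 0 - (3)(-2) = 6.
L = 
  [  1,   0]
  [  3,   1]
U = 
  [ -1,  -2]
  [  0,   6]
Check row 2 of LU: [(3)(-1), (3)(-2) + 6] = [-3, 0] = row 2 of A ✓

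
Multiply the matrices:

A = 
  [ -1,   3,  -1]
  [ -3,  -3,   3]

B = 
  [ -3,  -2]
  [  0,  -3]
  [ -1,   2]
A is 2×3 and B is 3×2, so AB is 2×2. Each entry is (row of A)·(column of B):
AB[1,1] = (-1)(-3) + (3)(0) + (-1)(-1) = 4
AB[1,2] = (-1)(-2) + (3)(-3) + (-1)(2) = -9
AB[2,1] = (-3)(-3) + (-3)(0) + (3)(-1) = 6
AB[2,2] = (-3)(-2) + (-3)(-3) + (3)(2) = 21

AB = 
  [  4,  -9]
  [  6,  21]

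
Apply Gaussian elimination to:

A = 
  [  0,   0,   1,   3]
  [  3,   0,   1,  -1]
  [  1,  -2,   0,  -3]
Row operations:
Swap R1 ↔ R2
R3 → R3 - (1/3)·R1
Swap R2 ↔ R3

Resulting echelon form:
REF = 
  [   3,    0,    1,   -1]
  [   0,   -2, -1/3, -8/3]
  [   0,    0,    1,    3]

Rank = 3 (number of non-zero pivot rows).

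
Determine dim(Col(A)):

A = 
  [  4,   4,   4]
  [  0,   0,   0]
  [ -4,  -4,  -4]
Row reduce:
R3 → R3 + (1)·R1
REF = 
  [  4,   4,   4]
  [  0,   0,   0]
  [  0,   0,   0]
Pivot columns: 1 → 1 pivot.
dim(Col(A)) = number of pivot columns = 1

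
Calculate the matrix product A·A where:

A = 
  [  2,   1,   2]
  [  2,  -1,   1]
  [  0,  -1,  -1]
A² = A·A:
A²[1,1] = (2)(2) + (1)(2) + (2)(0) = 6
A²[1,2] = (2)(1) + (1)(-1) + (2)(-1) = -1
A²[1,3] = (2)(2) + (1)(1) + (2)(-1) = 3
A²[2,1] = (2)(2) + (-1)(2) + (1)(0) = 2
A²[2,2] = (2)(1) + (-1)(-1) + (1)(-1) = 2
A²[2,3] = (2)(2) + (-1)(1) + (1)(-1) = 2
A²[3,1] = (0)(2) + (-1)(2) + (-1)(0) = -2
A²[3,2] = (0)(1) + (-1)(-1) + (-1)(-1) = 2
A²[3,3] = (0)(2) + (-1)(1) + (-1)(-1) = 0
A² = 
  [  6,  -1,   3]
  [  2,   2,   2]
  [ -2,   2,   0]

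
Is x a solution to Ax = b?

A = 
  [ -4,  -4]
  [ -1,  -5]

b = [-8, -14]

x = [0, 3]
No

Ax = [-12, -15] ≠ b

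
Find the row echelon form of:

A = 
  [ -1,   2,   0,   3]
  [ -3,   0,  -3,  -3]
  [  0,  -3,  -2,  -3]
Row operations:
R2 → R2 - (3)·R1
R3 → R3 - (1/2)·R2

Resulting echelon form:
REF = 
  [  -1,    2,    0,    3]
  [   0,   -6,   -3,  -12]
  [   0,    0, -1/2,    3]

Rank = 3 (number of non-zero pivot rows).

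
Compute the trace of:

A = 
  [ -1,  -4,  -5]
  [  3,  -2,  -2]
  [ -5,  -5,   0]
-3

tr(A) = -1 + -2 + 0 = -3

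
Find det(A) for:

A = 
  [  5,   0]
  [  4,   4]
For a 2×2 matrix, det = ad - bc = (5)(4) - (0)(4) = 20

det(A) = 20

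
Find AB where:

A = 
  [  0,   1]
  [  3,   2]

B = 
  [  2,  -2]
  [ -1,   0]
AB = 
  [ -1,   0]
  [  4,  -6]

A is 2×2 and B is 2×2, so AB is 2×2. Each entry is (row of A)·(column of B):
AB[1,1] = (0)(2) + (1)(-1) = -1
AB[1,2] = (0)(-2) + (1)(0) = 0
AB[2,1] = (3)(2) + (2)(-1) = 4
AB[2,2] = (3)(-2) + (2)(0) = -6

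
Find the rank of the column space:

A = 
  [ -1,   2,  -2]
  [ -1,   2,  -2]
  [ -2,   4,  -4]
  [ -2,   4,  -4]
dim(Col(A)) = 1

Row reduce:
R2 → R2 - (1)·R1
R3 → R3 - (2)·R1
R4 → R4 - (2)·R1
REF = 
  [ -1,   2,  -2]
  [  0,   0,   0]
  [  0,   0,   0]
  [  0,   0,   0]
Pivot columns: 1 → 1 pivot.
dim(Col(A)) = number of pivot columns = 1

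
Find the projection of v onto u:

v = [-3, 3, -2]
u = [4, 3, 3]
proj_u(v) = [-18/17, -27/34, -27/34]

v·u = (-3)(4) + (3)(3) + (-2)(3) = -9
u·u = (4)² + (3)² + (3)² = 34
proj_u(v) = (v·u / u·u) × u = (-9/34) × u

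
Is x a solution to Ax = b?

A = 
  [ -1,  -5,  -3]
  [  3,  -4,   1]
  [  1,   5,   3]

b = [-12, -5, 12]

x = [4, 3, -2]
No

Ax = [-13, -2, 13] ≠ b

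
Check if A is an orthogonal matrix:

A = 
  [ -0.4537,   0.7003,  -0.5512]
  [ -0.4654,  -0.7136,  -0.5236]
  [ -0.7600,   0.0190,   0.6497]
Yes

AᵀA = 
  [  1,  -0.0001,   0]
  [ -0.0001,   1,   0]
  [  0,   0,   1.0001]
≈ I (equal to I up to the 4-dp rounding of the entries)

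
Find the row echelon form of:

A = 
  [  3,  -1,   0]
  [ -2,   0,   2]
Row operations:
R2 → R2 + (2/3)·R1

Resulting echelon form:
REF = 
  [   3,   -1,    0]
  [   0, -2/3,    2]

Rank = 2 (number of non-zero pivot rows).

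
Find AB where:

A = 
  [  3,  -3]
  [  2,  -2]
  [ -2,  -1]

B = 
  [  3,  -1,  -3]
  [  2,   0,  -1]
A is 3×2 and B is 2×3, so AB is 3×3. Each entry is (row of A)·(column of B):
AB[1,1] = (3)(3) + (-3)(2) = 3
AB[1,2] = (3)(-1) + (-3)(0) = -3
AB[1,3] = (3)(-3) + (-3)(-1) = -6
AB[2,1] = (2)(3) + (-2)(2) = 2
AB[2,2] = (2)(-1) + (-2)(0) = -2
AB[2,3] = (2)(-3) + (-2)(-1) = -4
AB[3,1] = (-2)(3) + (-1)(2) = -8
AB[3,2] = (-2)(-1) + (-1)(0) = 2
AB[3,3] = (-2)(-3) + (-1)(-1) = 7

AB = 
  [  3,  -3,  -6]
  [  2,  -2,  -4]
  [ -8,   2,   7]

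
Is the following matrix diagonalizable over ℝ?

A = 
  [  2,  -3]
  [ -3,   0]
Yes

tr(A) = 2, det(A) = -9
Characteristic polynomial: λ² - tr(A)λ + det(A) = λ² - 2λ - 9
λ² - 2λ - 9 = 0  ⇒  λ = (2 ± √((-2)² - 4·(-9)))/2 = (2 ± √(40))/2
  = 1 + √10,  1 - √10
Eigenvalues: 1 + √10, 1 - √10  (≈ 4.162, -2.162)
The two irrational eigenvalues are distinct (simple), so each has alg. mult. = geom. mult. = 1.
Sum of geometric multiplicities equals n, so A has n independent eigenvectors.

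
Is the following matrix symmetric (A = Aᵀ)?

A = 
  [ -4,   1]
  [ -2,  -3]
No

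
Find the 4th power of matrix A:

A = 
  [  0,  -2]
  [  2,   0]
A² = A·A:
A²[1,1] = (0)(0) + (-2)(2) = -4
A²[1,2] = (0)(-2) + (-2)(0) = 0
A²[2,1] = (2)(0) + (0)(2) = 0
A²[2,2] = (2)(-2) + (0)(0) = -4
A² = 
  [ -4,   0]
  [  0,  -4]

A^3 = A^2·A:
A^3[1,1] = (-4)(0) + (0)(2) = 0
A^3[1,2] = (-4)(-2) + (0)(0) = 8
A^3[2,1] = (0)(0) + (-4)(2) = -8
A^3[2,2] = (0)(-2) + (-4)(0) = 0
A^3 = 
  [  0,   8]
  [ -8,   0]

A^4 = A^3·A:
A^4[1,1] = (0)(0) + (8)(2) = 16
A^4[1,2] = (0)(-2) + (8)(0) = 0
A^4[2,1] = (-8)(0) + (0)(2) = 0
A^4[2,2] = (-8)(-2) + (0)(0) = 16
A^4 = 
  [ 16,   0]
  [  0,  16]

Therefore
A^4 = 
  [ 16,   0]
  [  0,  16]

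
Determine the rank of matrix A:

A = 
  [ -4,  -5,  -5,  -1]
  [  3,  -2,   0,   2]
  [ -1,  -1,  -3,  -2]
Row reduce:
R2 → R2 + (3/4)·R1
R3 → R3 - (1/4)·R1
R3 → R3 + (1/23)·R2
REF = 
  [    -4,     -5,     -5,     -1]
  [     0,  -23/4,  -15/4,    5/4]
  [     0,      0, -44/23, -39/23]
Pivot columns: 1, 2, 3 → 3 pivots.

rank(A) = 3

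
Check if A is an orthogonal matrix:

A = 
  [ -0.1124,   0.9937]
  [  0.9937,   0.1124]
Yes

AᵀA = 
  [  1.0001,   0]
  [  0,   1.0001]
≈ I (equal to I up to the 4-dp rounding of the entries)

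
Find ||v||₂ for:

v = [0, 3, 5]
5.831

||v||₂ = √((0)² + (3)² + (5)²) = √34 = 5.831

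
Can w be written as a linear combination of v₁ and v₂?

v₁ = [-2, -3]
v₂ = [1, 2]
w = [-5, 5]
Yes

Form the augmented matrix and row-reduce:
[v₁|v₂|w] = 
  [ -2,   1,  -5]
  [ -3,   2,   5]
R2 → R2 - (3/2)·R1
REF = 
  [  -2,    1,   -5]
  [   0,  1/2, 25/2]

No row of the form [0 0 | nonzero], so the system is consistent. Back-substitution gives c₁ = 15, c₂ = 25: w = (15)·v₁ + (25)·v₂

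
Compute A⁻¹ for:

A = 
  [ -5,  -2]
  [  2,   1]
det(A) = (-5)(1) - (-2)(2) = -1
For a 2×2 matrix, A⁻¹ = (1/det(A)) · [[d, -b], [-c, a]]
    = (-1) · [[1, 2], [-2, -5]]

A⁻¹ = 
  [ -1,  -2]
  [  2,   5]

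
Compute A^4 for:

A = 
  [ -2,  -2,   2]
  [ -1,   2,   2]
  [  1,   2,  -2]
A^4 = 
  [144,  96, -224]
  [ 48, 112, -64]
  [-112, -64, 176]

A² = A·A:
A²[1,1] = (-2)(-2) + (-2)(-1) + (2)(1) = 8
A²[1,2] = (-2)(-2) + (-2)(2) + (2)(2) = 4
A²[1,3] = (-2)(2) + (-2)(2) + (2)(-2) = -12
A²[2,1] = (-1)(-2) + (2)(-1) + (2)(1) = 2
A²[2,2] = (-1)(-2) + (2)(2) + (2)(2) = 10
A²[2,3] = (-1)(2) + (2)(2) + (2)(-2) = -2
A²[3,1] = (1)(-2) + (2)(-1) + (-2)(1) = -6
A²[3,2] = (1)(-2) + (2)(2) + (-2)(2) = -2
A²[3,3] = (1)(2) + (2)(2) + (-2)(-2) = 10
A² = 
  [  8,   4, -12]
  [  2,  10,  -2]
  [ -6,  -2,  10]

A^3 = A^2·A:
A^3[1,1] = (8)(-2) + (4)(-1) + (-12)(1) = -32
A^3[1,2] = (8)(-2) + (4)(2) + (-12)(2) = -32
A^3[1,3] = (8)(2) + (4)(2) + (-12)(-2) = 48
A^3[2,1] = (2)(-2) + (10)(-1) + (-2)(1) = -16
A^3[2,2] = (2)(-2) + (10)(2) + (-2)(2) = 12
A^3[2,3] = (2)(2) + (10)(2) + (-2)(-2) = 28
A^3[3,1] = (-6)(-2) + (-2)(-1) + (10)(1) = 24
A^3[3,2] = (-6)(-2) + (-2)(2) + (10)(2) = 28
A^3[3,3] = (-6)(2) + (-2)(2) + (10)(-2) = -36
A^3 = 
  [-32, -32,  48]
  [-16,  12,  28]
  [ 24,  28, -36]

A^4 = A^3·A:
A^4[1,1] = (-32)(-2) + (-32)(-1) + (48)(1) = 144
A^4[1,2] = (-32)(-2) + (-32)(2) + (48)(2) = 96
A^4[1,3] = (-32)(2) + (-32)(2) + (48)(-2) = -224
A^4[2,1] = (-16)(-2) + (12)(-1) + (28)(1) = 48
A^4[2,2] = (-16)(-2) + (12)(2) + (28)(2) = 112
A^4[2,3] = (-16)(2) + (12)(2) + (28)(-2) = -64
A^4[3,1] = (24)(-2) + (28)(-1) + (-36)(1) = -112
A^4[3,2] = (24)(-2) + (28)(2) + (-36)(2) = -64
A^4[3,3] = (24)(2) + (28)(2) + (-36)(-2) = 176
A^4 = 
  [144,  96, -224]
  [ 48, 112, -64]
  [-112, -64, 176]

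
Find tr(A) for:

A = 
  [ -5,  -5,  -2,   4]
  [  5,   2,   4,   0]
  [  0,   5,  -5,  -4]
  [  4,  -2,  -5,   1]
-7

tr(A) = -5 + 2 + -5 + 1 = -7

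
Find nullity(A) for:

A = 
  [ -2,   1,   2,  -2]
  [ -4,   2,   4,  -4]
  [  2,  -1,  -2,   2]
nullity(A) = 3

Row reduce:
R2 → R2 - (2)·R1
R3 → R3 + (1)·R1
REF = 
  [ -2,   1,   2,  -2]
  [  0,   0,   0,   0]
  [  0,   0,   0,   0]
Pivot columns: 1 → 1 pivot.
rank(A) = 1, so nullity(A) = 4 - 1 = 3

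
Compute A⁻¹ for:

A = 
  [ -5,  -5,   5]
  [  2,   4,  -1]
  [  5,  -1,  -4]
det(A) = (-5)·((4)(-4) - (-1)(-1)) - (-5)·((2)(-4) - (-1)(5)) + (5)·((2)(-1) - (4)(5))
  = (-5)(-17) - (-5)(-3) + (5)(-22)
  = -40
det(A) = -40 ≠ 0, so A is invertible.

Cofactors Cᵢⱼ = (-1)ⁱ⁺ʲ·Mᵢⱼ:
C = 
  [-17,   3, -22]
  [-25,  -5, -30]
  [-15,   5, -10]

adj(A) = Cᵀ:
adj(A) = 
  [-17, -25, -15]
  [  3,  -5,   5]
  [-22, -30, -10]

A⁻¹ = (-1/40) · adj(A):
A⁻¹ = 
  [17/40,   5/8,   3/8]
  [-3/40,   1/8,  -1/8]
  [11/20,   3/4,   1/4]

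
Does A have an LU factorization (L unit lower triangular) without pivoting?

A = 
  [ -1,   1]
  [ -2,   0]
Yes.
A[1,1] = -1 ≠ 0, so Gaussian elimination proceeds without a row swap: multiplier ℓ₂₁ = (-2)/(-1) = 2, and U[2,2] = 0 - (2)(1) = -2.
L = 
  [  1,   0]
  [  2,   1]
U = 
  [ -1,   1]
  [  0,  -2]
Check row 2 of LU: [(2)(-1), (2)(1) + (-2)] = [-2, 0] = row 2 of A ✓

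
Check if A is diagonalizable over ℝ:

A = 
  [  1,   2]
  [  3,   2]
Yes

tr(A) = 3, det(A) = -4
Characteristic polynomial: λ² - tr(A)λ + det(A) = λ² - 3λ - 4
λ² - 3λ - 4 = (λ + 1)(λ - 4)
Eigenvalues: 4, -1
λ=-1: alg. mult. = 1, geom. mult. = 2 - rank(A - (-1)I) = 2 - 1 = 1
λ=4: alg. mult. = 1, geom. mult. = 2 - rank(A - (4)I) = 2 - 1 = 1
Sum of geometric multiplicities equals n, so A has n independent eigenvectors.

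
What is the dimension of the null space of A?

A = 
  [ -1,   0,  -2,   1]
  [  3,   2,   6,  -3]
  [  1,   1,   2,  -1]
nullity(A) = 2

Row reduce:
R2 → R2 + (3)·R1
R3 → R3 + (1)·R1
R3 → R3 - (1/2)·R2
REF = 
  [ -1,   0,  -2,   1]
  [  0,   2,   0,   0]
  [  0,   0,   0,   0]
Pivot columns: 1, 2 → 2 pivots.
rank(A) = 2, so nullity(A) = 4 - 2 = 2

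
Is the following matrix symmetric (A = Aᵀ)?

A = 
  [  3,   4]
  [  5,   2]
No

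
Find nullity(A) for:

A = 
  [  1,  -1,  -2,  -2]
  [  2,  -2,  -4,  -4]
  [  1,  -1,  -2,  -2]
nullity(A) = 3

Row reduce:
R2 → R2 - (2)·R1
R3 → R3 - (1)·R1
REF = 
  [  1,  -1,  -2,  -2]
  [  0,   0,   0,   0]
  [  0,   0,   0,   0]
Pivot columns: 1 → 1 pivot.
rank(A) = 1, so nullity(A) = 4 - 1 = 3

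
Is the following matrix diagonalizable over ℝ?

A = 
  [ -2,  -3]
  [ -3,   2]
Yes

tr(A) = 0, det(A) = -13
Characteristic polynomial: λ² - tr(A)λ + det(A) = λ² - 13
λ² - 13 = 0  ⇒  λ = (0 ± √((0)² - 4·(-13)))/2 = (0 ± √(52))/2
  = √13,  -√13
Eigenvalues: √13, -√13  (≈ 3.606, -3.606)
The two irrational eigenvalues are distinct (simple), so each has alg. mult. = geom. mult. = 1.
Sum of geometric multiplicities equals n, so A has n independent eigenvectors.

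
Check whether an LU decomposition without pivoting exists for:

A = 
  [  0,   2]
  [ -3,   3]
No.
A[1,1] = 0 but A[2,1] = -3 ≠ 0. Any LU with L unit lower triangular has (LU)[1,1] = U[1,1] and (LU)[2,1] = L[2,1]·U[1,1]; matching A forces U[1,1] = 0, which then forces (LU)[2,1] = 0 ≠ -3. A row swap (pivoting) is required.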